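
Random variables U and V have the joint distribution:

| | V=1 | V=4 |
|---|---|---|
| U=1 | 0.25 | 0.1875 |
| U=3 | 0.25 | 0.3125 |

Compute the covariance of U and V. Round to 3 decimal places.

E[U] = 2.125,  E[V] = 2.5
E[UV] = 5.5
Cov(U,V) = E[UV] − E[U]E[V] = 5.5 − (2.125)(2.5) = 0.1875

0.188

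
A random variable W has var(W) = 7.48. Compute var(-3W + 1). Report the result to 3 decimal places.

67.320

var(-3W + 1) = (-3)²·var(W) = 9·7.48 = 67.32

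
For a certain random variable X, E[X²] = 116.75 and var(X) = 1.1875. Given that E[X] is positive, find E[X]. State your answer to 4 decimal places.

(E[X])² = E[X²] − var(X) = 116.75 − 1.1875 = 115.5625
E[X] = √115.5625 = 10.75

10.7500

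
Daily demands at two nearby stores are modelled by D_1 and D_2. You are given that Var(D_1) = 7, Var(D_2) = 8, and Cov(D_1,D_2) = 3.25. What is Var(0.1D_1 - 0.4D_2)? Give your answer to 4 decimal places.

Var(0.1D_1 - 0.4D_2) = (0.1)²·Var(D_1) + (-0.4)²·Var(D_2) + 2·(0.1)·(-0.4)·Cov(D_1,D_2)
= 0.01·7 + 0.16·8 + -0.08·3.25 = 1.09

1.0900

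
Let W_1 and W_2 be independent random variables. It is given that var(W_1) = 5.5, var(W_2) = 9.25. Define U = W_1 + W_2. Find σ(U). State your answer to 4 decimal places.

By independence, var(U) = (1)²var(W_1) + (1)²var(W_2)
= (1)²·5.5 + (1)²·9.25 = 14.75
σ(U) = √14.75 ≈ 3.8406

3.8406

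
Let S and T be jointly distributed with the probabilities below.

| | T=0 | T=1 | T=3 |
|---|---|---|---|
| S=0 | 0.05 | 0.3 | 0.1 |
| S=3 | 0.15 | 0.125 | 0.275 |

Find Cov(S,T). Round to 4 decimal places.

E[S] = 1.65,  E[T] = 1.55
E[ST] = 2.85
Cov(S,T) = E[ST] − E[S]E[T] = 2.85 − (1.65)(1.55) = 0.2925

0.2925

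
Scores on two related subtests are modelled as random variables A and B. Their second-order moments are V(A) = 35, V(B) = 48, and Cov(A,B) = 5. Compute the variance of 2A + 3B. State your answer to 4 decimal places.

632.0000

V(2A + 3B) = (2)²·V(A) + (3)²·V(B) + 2·(2)·(3)·Cov(A,B)
= 4·35 + 9·48 + 12·5 = 632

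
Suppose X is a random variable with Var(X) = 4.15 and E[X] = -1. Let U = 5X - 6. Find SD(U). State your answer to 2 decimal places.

Var(5X - 6) = (5)²·4.15 = 103.75
SD(U) = √103.75 ≈ 10.19

10.19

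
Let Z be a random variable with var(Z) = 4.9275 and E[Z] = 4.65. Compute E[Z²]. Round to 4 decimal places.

26.5500

E[Z²] = var(Z) + (E[Z])² = 4.9275 + (4.65)² = 26.55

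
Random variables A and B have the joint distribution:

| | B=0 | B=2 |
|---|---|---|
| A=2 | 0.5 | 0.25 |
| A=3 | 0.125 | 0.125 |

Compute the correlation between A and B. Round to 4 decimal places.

E[A] = 2.25,  E[B] = 0.75
E[AB] = 1.75
Cov(A,B) = E[AB] − E[A]E[B] = 1.75 − (2.25)(0.75) = 0.0625
Var(A) = 0.1875,  Var(B) = 0.9375
ρ = 0.0625 / √(0.1875·0.9375) ≈ 0.1491

0.1491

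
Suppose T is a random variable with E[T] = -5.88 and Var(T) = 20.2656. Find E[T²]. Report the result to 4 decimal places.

E[T²] = Var(T) + (E[T])² = 20.2656 + (-5.88)² = 54.84

54.8400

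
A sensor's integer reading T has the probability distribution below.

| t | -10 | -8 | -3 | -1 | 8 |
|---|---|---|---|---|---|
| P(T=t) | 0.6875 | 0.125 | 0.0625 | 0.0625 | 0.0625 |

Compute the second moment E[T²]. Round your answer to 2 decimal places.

E[T²] = (-10)²(0.6875) + (-8)²(0.125) + (-3)²(0.0625) + (-1)²(0.0625) + (8)²(0.0625) = 81.375

81.38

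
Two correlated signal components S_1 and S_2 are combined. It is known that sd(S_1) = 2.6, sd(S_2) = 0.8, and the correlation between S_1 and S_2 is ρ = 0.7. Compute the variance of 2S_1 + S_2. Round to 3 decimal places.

V(S_1) = (2.6)² = 6.76;  V(S_2) = (0.8)² = 0.64
Cov(S_1,S_2) = ρ·sd(S_1)·sd(S_2) = 0.7·2.6·0.8 = 1.456
V(2S_1 + S_2) = (2)²·V(S_1) + (1)²·V(S_2) + 2·(2)·(1)·Cov(S_1,S_2)
= 4·6.76 + 1·0.64 + 4·1.456 = 33.504

33.504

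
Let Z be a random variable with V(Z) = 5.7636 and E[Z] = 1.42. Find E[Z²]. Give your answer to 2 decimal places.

7.78

E[Z²] = V(Z) + (E[Z])² = 5.7636 + (1.42)² = 7.78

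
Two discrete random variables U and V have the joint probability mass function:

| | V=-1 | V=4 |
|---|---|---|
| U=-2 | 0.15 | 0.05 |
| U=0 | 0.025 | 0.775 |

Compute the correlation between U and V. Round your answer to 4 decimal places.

E[U] = -0.4,  E[V] = 3.125
E[UV] = -0.1
Cov(U,V) = E[UV] − E[U]E[V] = -0.1 − (-0.4)(3.125) = 1.15
Var(U) = 0.64,  Var(V) = 3.609375
ρ = 1.15 / √(0.64·3.609375) ≈ 0.7566

0.7566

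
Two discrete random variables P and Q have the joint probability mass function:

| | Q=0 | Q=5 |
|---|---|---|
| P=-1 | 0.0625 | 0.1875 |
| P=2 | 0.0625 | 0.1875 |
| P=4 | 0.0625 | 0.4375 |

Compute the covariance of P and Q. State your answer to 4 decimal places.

E[P] = 2.25,  E[Q] = 4.0625
E[PQ] = 9.6875
Cov(P,Q) = E[PQ] − E[P]E[Q] = 9.6875 − (2.25)(4.0625) = 0.546875

0.5469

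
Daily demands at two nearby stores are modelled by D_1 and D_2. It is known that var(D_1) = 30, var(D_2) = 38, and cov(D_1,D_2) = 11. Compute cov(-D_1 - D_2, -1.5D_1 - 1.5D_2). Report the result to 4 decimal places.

135.0000

cov(-D_1 - D_2, -1.5D_1 - 1.5D_2) = (-1)(-1.5)var(D_1) + (-1)(-1.5)var(D_2) + [(-1)(-1.5) + (-1)(-1.5)]cov(D_1,D_2)
= 1.5·30 + 1.5·38 + 3·11 = 135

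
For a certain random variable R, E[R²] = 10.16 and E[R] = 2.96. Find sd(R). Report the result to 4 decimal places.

1.1825

var(R) = 10.16 − (2.96)² = 1.3984
sd(R) = √1.3984 ≈ 1.1825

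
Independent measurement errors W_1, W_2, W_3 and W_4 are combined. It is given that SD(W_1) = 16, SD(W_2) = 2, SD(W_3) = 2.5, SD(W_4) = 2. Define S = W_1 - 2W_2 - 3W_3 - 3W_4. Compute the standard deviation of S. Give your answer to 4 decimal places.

19.0853

Var(W_1) = 256, Var(W_2) = 4, Var(W_3) = 6.25, Var(W_4) = 4
By independence, Var(S) = (1)²Var(W_1) + (-2)²Var(W_2) + (-3)²Var(W_3) + (-3)²Var(W_4)
= (1)²·256 + (-2)²·4 + (-3)²·6.25 + (-3)²·4 = 364.25
SD(S) = √364.25 ≈ 19.0853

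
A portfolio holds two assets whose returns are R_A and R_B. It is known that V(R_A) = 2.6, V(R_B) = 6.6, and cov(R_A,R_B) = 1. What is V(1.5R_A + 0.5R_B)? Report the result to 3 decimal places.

V(1.5R_A + 0.5R_B) = (1.5)²·V(R_A) + (0.5)²·V(R_B) + 2·(1.5)·(0.5)·cov(R_A,R_B)
= 2.25·2.6 + 0.25·6.6 + 1.5·1 = 9

9.000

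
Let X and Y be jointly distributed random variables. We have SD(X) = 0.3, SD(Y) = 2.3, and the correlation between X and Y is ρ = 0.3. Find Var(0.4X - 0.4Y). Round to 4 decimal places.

0.7946

Var(X) = (0.3)² = 0.09;  Var(Y) = (2.3)² = 5.29
Cov(X,Y) = ρ·SD(X)·SD(Y) = 0.3·0.3·2.3 = 0.207
Var(0.4X - 0.4Y) = (0.4)²·Var(X) + (-0.4)²·Var(Y) + 2·(0.4)·(-0.4)·Cov(X,Y)
= 0.16·0.09 + 0.16·5.29 + -0.32·0.207 = 0.79456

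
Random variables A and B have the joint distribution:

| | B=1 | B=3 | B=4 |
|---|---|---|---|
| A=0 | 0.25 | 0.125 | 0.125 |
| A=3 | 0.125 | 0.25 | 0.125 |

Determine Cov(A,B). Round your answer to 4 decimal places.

0.3750

E[A] = 1.5,  E[B] = 2.5
E[AB] = 4.125
Cov(A,B) = E[AB] − E[A]E[B] = 4.125 − (1.5)(2.5) = 0.375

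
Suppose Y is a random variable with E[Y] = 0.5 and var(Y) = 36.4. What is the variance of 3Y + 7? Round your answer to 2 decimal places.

var(3Y + 7) = (3)²·var(Y) = 9·36.4 = 327.6

327.60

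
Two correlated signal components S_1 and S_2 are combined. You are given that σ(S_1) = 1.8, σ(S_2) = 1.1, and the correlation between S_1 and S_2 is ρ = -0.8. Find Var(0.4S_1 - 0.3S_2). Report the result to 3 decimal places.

Var(S_1) = (1.8)² = 3.24;  Var(S_2) = (1.1)² = 1.21
Cov(S_1,S_2) = ρ·σ(S_1)·σ(S_2) = -0.8·1.8·1.1 = -1.584
Var(0.4S_1 - 0.3S_2) = (0.4)²·Var(S_1) + (-0.3)²·Var(S_2) + 2·(0.4)·(-0.3)·Cov(S_1,S_2)
= 0.16·3.24 + 0.09·1.21 + -0.24·-1.584 = 1.00746

1.007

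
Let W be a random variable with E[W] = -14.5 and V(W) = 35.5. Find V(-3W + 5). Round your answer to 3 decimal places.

V(-3W + 5) = (-3)²·V(W) = 9·35.5 = 319.5

319.500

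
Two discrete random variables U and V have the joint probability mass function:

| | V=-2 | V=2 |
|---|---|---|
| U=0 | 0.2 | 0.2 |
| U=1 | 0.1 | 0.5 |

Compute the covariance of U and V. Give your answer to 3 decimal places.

0.320

E[U] = 0.6,  E[V] = 0.8
E[UV] = 0.8
cov(U,V) = E[UV] − E[U]E[V] = 0.8 − (0.6)(0.8) = 0.32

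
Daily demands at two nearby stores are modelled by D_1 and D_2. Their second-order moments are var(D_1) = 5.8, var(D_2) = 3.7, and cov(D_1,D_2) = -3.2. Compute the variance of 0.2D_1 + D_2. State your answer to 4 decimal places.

var(0.2D_1 + D_2) = (0.2)²·var(D_1) + (1)²·var(D_2) + 2·(0.2)·(1)·cov(D_1,D_2)
= 0.04·5.8 + 1·3.7 + 0.4·-3.2 = 2.652

2.6520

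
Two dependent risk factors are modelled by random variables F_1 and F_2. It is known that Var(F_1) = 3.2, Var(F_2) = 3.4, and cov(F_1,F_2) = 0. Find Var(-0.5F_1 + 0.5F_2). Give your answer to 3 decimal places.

1.650

Var(-0.5F_1 + 0.5F_2) = (-0.5)²·Var(F_1) + (0.5)²·Var(F_2) + 2·(-0.5)·(0.5)·cov(F_1,F_2)
= 0.25·3.2 + 0.25·3.4 + -0.5·0 = 1.65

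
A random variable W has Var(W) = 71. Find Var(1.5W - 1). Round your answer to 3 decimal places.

159.750

Var(1.5W - 1) = (1.5)²·Var(W) = 2.25·71 = 159.75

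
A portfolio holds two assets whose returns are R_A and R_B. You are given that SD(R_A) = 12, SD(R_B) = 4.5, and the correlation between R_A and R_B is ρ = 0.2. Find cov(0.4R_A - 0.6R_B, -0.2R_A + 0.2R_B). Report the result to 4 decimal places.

-11.7900

V(R_A) = (12)² = 144;  V(R_B) = (4.5)² = 20.25
cov(R_A,R_B) = ρ·SD(R_A)·SD(R_B) = 0.2·12·4.5 = 10.8
cov(0.4R_A - 0.6R_B, -0.2R_A + 0.2R_B) = (0.4)(-0.2)V(R_A) + (-0.6)(0.2)V(R_B) + [(0.4)(0.2) + (-0.6)(-0.2)]cov(R_A,R_B)
= -0.08·144 + -0.12·20.25 + 0.2·10.8 = -11.79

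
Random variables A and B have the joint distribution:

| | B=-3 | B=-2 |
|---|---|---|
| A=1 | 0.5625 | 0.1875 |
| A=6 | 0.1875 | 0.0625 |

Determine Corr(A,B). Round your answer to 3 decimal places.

E[A] = 2.25,  E[B] = -2.75
E[AB] = -6.1875
cov(A,B) = E[AB] − E[A]E[B] = -6.1875 − (2.25)(-2.75) = 0
Var(A) = 4.6875,  Var(B) = 0.1875
ρ = 0 / √(4.6875·0.1875) ≈ 0.000

0.000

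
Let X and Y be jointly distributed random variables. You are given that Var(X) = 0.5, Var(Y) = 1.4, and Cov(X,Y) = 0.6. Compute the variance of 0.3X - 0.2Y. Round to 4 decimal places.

0.0290

Var(0.3X - 0.2Y) = (0.3)²·Var(X) + (-0.2)²·Var(Y) + 2·(0.3)·(-0.2)·Cov(X,Y)
= 0.09·0.5 + 0.04·1.4 + -0.12·0.6 = 0.029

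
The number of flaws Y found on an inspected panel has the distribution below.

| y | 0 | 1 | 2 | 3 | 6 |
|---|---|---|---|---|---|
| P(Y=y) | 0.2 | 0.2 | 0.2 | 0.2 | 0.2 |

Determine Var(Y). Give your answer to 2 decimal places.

E[Y] = (0)(0.2) + (1)(0.2) + (2)(0.2) + (3)(0.2) + (6)(0.2) = 2.4
E[Y²] = (0)²(0.2) + (1)²(0.2) + (2)²(0.2) + (3)²(0.2) + (6)²(0.2) = 10
Var(Y) = E[Y²] − (E[Y])² = 10 − (2.4)² = 4.24

4.24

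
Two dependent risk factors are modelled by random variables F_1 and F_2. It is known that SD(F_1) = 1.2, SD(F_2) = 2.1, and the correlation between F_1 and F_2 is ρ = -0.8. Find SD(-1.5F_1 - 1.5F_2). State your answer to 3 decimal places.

var(F_1) = (1.2)² = 1.44;  var(F_2) = (2.1)² = 4.41
cov(F_1,F_2) = ρ·SD(F_1)·SD(F_2) = -0.8·1.2·2.1 = -2.016
var(-1.5F_1 - 1.5F_2) = (-1.5)²·var(F_1) + (-1.5)²·var(F_2) + 2·(-1.5)·(-1.5)·cov(F_1,F_2)
= 2.25·1.44 + 2.25·4.41 + 4.5·-2.016 = 4.0905
SD(-1.5F_1 - 1.5F_2) = √4.0905 ≈ 2.022

2.022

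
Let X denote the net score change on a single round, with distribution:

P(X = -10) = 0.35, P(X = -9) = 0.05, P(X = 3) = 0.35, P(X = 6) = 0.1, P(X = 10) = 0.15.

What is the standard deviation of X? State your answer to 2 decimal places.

7.76

E[X] = (-10)(0.35) + (-9)(0.05) + (3)(0.35) + (6)(0.1) + (10)(0.15) = -0.8
E[X²] = (-10)²(0.35) + (-9)²(0.05) + (3)²(0.35) + (6)²(0.1) + (10)²(0.15) = 60.8
var(X) = E[X²] − (E[X])² = 60.8 − (-0.8)² = 60.16
sd(X) = √60.16 ≈ 7.76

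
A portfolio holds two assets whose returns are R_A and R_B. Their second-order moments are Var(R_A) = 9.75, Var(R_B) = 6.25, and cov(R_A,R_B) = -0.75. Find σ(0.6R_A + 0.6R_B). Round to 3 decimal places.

Var(0.6R_A + 0.6R_B) = (0.6)²·Var(R_A) + (0.6)²·Var(R_B) + 2·(0.6)·(0.6)·cov(R_A,R_B)
= 0.36·9.75 + 0.36·6.25 + 0.72·-0.75 = 5.22
σ(0.6R_A + 0.6R_B) = √5.22 ≈ 2.285

2.285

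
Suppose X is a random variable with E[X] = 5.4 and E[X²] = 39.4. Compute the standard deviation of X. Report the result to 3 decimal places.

3.200

var(X) = 39.4 − (5.4)² = 10.24
σ(X) = √10.24 ≈ 3.200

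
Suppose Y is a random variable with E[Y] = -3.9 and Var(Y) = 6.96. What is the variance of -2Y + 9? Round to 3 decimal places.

Var(-2Y + 9) = (-2)²·Var(Y) = 4·6.96 = 27.84

27.840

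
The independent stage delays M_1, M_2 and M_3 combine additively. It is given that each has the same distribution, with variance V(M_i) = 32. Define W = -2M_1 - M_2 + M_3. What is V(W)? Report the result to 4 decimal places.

192.0000

By independence, V(W) = (-2)²V(M_1) + (-1)²V(M_2) + (1)²V(M_3)
= (-2)²·32 + (-1)²·32 + (1)²·32 = 192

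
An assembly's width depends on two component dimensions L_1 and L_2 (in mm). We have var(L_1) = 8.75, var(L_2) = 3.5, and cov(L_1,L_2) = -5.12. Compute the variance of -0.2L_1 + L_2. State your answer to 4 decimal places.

var(-0.2L_1 + L_2) = (-0.2)²·var(L_1) + (1)²·var(L_2) + 2·(-0.2)·(1)·cov(L_1,L_2)
= 0.04·8.75 + 1·3.5 + -0.4·-5.12 = 5.898

5.8980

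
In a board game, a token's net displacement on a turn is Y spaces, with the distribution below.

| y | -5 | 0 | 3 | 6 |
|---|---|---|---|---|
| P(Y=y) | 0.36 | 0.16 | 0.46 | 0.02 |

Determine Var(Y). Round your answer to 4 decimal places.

13.7700

E[Y] = (-5)(0.36) + (0)(0.16) + (3)(0.46) + (6)(0.02) = -0.3
E[Y²] = (-5)²(0.36) + (0)²(0.16) + (3)²(0.46) + (6)²(0.02) = 13.86
Var(Y) = E[Y²] − (E[Y])² = 13.86 − (-0.3)² = 13.77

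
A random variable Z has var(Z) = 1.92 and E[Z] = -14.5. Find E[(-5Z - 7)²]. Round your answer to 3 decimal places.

4338.250

E[-5Z - 7] = -5·-14.5 − 7 = 65.5
var(-5Z - 7) = (-5)²·1.92 = 48
E[(-5Z - 7)²] = var((-5Z - 7)) + (E[(-5Z - 7)])² = 48 + (65.5)² = 4338.25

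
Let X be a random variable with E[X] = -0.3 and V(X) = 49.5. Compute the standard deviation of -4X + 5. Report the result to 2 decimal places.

28.14

V(-4X + 5) = (-4)²·49.5 = 792
σ(-4X + 5) = √792 ≈ 28.14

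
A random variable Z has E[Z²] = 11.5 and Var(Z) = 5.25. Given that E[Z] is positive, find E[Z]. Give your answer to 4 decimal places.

2.5000

(E[Z])² = E[Z²] − Var(Z) = 11.5 − 5.25 = 6.25
E[Z] = √6.25 = 2.5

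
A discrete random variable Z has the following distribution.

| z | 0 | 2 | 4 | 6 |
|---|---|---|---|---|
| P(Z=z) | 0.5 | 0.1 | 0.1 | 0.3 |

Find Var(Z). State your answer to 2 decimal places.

E[Z] = (0)(0.5) + (2)(0.1) + (4)(0.1) + (6)(0.3) = 2.4
E[Z²] = (0)²(0.5) + (2)²(0.1) + (4)²(0.1) + (6)²(0.3) = 12.8
Var(Z) = E[Z²] − (E[Z])² = 12.8 − (2.4)² = 7.04

7.04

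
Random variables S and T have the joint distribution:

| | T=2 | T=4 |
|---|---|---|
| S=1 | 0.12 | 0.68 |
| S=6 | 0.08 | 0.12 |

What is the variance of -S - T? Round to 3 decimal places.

E[S] = 2,  E[T] = 3.6,  E[ST] = 6.8
var(S) = 8 − (2)² = 4;  var(T) = 13.6 − (3.6)² = 0.64
Cov(S,T) = 6.8 − (2)(3.6) = -0.4
var(-S - T) = (-1)²·4 + (-1)²·0.64 + 2·(-1)·(-1)·-0.4 = 3.84

3.840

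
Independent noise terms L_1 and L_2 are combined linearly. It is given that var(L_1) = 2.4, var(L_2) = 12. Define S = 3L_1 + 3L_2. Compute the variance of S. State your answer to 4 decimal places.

By independence, var(S) = (3)²var(L_1) + (3)²var(L_2)
= (3)²·2.4 + (3)²·12 = 129.6

129.6000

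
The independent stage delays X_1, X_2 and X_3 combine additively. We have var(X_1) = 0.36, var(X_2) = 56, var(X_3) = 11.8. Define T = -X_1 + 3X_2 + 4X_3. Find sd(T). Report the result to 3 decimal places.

26.328

By independence, var(T) = (-1)²var(X_1) + (3)²var(X_2) + (4)²var(X_3)
= (-1)²·0.36 + (3)²·56 + (4)²·11.8 = 693.16
sd(T) = √693.16 ≈ 26.328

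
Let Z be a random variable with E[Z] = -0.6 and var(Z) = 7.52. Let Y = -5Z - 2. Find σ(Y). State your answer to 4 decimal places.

13.7113

var(-5Z - 2) = (-5)²·7.52 = 188
σ(Y) = √188 ≈ 13.7113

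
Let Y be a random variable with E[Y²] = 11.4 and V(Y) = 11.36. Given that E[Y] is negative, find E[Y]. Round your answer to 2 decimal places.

(E[Y])² = E[Y²] − V(Y) = 11.4 − 11.36 = 0.04
E[Y] = −√0.04 = -0.2

-0.20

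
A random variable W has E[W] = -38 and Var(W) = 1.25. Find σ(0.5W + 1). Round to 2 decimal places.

0.56

Var(0.5W + 1) = (0.5)²·1.25 = 0.3125
σ(0.5W + 1) = √0.3125 ≈ 0.56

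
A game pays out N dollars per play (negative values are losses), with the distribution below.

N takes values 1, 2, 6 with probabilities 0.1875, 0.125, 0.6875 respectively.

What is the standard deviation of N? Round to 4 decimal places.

2.1497

E[N] = (1)(0.1875) + (2)(0.125) + (6)(0.6875) = 4.5625
E[N²] = (1)²(0.1875) + (2)²(0.125) + (6)²(0.6875) = 25.4375
Var(N) = E[N²] − (E[N])² = 25.4375 − (4.5625)² = 4.62109375
SD(N) = √4.62109375 ≈ 2.1497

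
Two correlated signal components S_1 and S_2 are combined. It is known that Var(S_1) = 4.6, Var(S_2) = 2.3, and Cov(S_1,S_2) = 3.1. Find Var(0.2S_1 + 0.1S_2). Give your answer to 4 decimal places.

0.3310

Var(0.2S_1 + 0.1S_2) = (0.2)²·Var(S_1) + (0.1)²·Var(S_2) + 2·(0.2)·(0.1)·Cov(S_1,S_2)
= 0.04·4.6 + 0.01·2.3 + 0.04·3.1 = 0.331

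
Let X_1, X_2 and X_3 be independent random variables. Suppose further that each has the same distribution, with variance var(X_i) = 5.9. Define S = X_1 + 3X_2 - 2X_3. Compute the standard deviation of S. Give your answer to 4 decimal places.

By independence, var(S) = (1)²var(X_1) + (3)²var(X_2) + (-2)²var(X_3)
= (1)²·5.9 + (3)²·5.9 + (-2)²·5.9 = 82.6
sd(S) = √82.6 ≈ 9.0885

9.0885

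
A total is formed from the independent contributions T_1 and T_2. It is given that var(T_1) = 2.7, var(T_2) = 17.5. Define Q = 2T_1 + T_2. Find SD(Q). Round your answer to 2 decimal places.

By independence, var(Q) = (2)²var(T_1) + (1)²var(T_2)
= (2)²·2.7 + (1)²·17.5 = 28.3
SD(Q) = √28.3 ≈ 5.32

5.32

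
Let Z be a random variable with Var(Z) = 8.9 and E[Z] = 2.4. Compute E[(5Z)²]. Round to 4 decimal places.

366.5000

E[5Z] = 5·2.4 = 12
Var(5Z) = (5)²·8.9 = 222.5
E[(5Z)²] = Var((5Z)) + (E[(5Z)])² = 222.5 + (12)² = 366.5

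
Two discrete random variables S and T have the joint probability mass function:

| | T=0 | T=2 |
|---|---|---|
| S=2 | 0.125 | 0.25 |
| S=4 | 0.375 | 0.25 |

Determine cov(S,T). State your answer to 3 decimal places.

E[S] = 3.25,  E[T] = 1
E[ST] = 3
cov(S,T) = E[ST] − E[S]E[T] = 3 − (3.25)(1) = -0.25

-0.250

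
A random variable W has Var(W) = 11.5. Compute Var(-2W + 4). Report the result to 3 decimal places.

46.000

Var(-2W + 4) = (-2)²·Var(W) = 4·11.5 = 46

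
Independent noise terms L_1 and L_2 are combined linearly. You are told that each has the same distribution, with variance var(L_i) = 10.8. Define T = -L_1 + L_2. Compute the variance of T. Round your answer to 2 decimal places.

21.60

By independence, var(T) = (-1)²var(L_1) + (1)²var(L_2)
= (-1)²·10.8 + (1)²·10.8 = 21.6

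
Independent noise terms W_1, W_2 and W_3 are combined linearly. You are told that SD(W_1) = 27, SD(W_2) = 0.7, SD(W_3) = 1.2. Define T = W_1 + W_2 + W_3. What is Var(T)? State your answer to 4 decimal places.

Var(W_1) = 729, Var(W_2) = 0.49, Var(W_3) = 1.44
By independence, Var(T) = (1)²Var(W_1) + (1)²Var(W_2) + (1)²Var(W_3)
= (1)²·729 + (1)²·0.49 + (1)²·1.44 = 730.93

730.9300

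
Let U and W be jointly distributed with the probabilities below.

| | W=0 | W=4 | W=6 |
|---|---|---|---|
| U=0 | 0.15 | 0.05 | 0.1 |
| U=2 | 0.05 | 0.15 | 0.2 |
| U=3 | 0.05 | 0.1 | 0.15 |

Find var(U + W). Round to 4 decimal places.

8.9400

E[U] = 1.7,  E[W] = 3.9,  E[UW] = 7.5
var(U) = 4.3 − (1.7)² = 1.41;  var(W) = 21 − (3.9)² = 5.79
cov(U,W) = 7.5 − (1.7)(3.9) = 0.87
var(U + W) = (1)²·1.41 + (1)²·5.79 + 2·(1)·(1)·0.87 = 8.94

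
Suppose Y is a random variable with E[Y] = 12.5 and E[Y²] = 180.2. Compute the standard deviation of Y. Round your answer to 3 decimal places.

Var(Y) = 180.2 − (12.5)² = 23.95
σ(Y) = √23.95 ≈ 4.894

4.894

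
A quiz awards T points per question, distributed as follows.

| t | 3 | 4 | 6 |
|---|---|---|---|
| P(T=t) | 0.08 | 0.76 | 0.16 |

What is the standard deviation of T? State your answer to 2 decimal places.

E[T] = (3)(0.08) + (4)(0.76) + (6)(0.16) = 4.24
E[T²] = (3)²(0.08) + (4)²(0.76) + (6)²(0.16) = 18.64
Var(T) = E[T²] − (E[T])² = 18.64 − (4.24)² = 0.6624
σ(T) = √0.6624 ≈ 0.81

0.81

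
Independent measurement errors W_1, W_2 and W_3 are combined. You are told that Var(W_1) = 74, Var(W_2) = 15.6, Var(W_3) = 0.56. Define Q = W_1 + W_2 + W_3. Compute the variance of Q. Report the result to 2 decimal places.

90.16

By independence, Var(Q) = (1)²Var(W_1) + (1)²Var(W_2) + (1)²Var(W_3)
= (1)²·74 + (1)²·15.6 + (1)²·0.56 = 90.16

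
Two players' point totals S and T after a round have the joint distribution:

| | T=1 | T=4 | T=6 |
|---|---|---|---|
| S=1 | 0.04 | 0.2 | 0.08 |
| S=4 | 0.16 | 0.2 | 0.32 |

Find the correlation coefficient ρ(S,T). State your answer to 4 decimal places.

0.0281

E[S] = 3.04,  E[T] = 4.2
E[ST] = 12.84
Cov(S,T) = E[ST] − E[S]E[T] = 12.84 − (3.04)(4.2) = 0.072
var(S) = 1.9584,  var(T) = 3.36
ρ = 0.072 / √(1.9584·3.36) ≈ 0.0281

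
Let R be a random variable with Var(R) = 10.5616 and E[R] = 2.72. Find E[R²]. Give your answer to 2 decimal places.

E[R²] = Var(R) + (E[R])² = 10.5616 + (2.72)² = 17.96

17.96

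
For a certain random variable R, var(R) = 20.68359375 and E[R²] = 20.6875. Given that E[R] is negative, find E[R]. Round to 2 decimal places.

-0.06

(E[R])² = E[R²] − var(R) = 20.6875 − 20.68359375 = 0.00390625
E[R] = −√0.00390625 = -0.0625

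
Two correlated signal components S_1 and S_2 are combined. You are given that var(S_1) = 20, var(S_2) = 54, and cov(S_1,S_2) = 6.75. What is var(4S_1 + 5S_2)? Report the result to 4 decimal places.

var(4S_1 + 5S_2) = (4)²·var(S_1) + (5)²·var(S_2) + 2·(4)·(5)·cov(S_1,S_2)
= 16·20 + 25·54 + 40·6.75 = 1940

1940.0000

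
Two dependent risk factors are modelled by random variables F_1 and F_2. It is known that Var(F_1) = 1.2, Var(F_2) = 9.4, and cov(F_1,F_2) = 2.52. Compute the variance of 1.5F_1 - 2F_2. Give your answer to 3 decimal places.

Var(1.5F_1 - 2F_2) = (1.5)²·Var(F_1) + (-2)²·Var(F_2) + 2·(1.5)·(-2)·cov(F_1,F_2)
= 2.25·1.2 + 4·9.4 + -6·2.52 = 25.18

25.180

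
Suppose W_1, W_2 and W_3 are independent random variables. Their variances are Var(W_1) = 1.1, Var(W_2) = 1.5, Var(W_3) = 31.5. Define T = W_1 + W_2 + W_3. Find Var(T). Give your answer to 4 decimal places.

By independence, Var(T) = (1)²Var(W_1) + (1)²Var(W_2) + (1)²Var(W_3)
= (1)²·1.1 + (1)²·1.5 + (1)²·31.5 = 34.1

34.1000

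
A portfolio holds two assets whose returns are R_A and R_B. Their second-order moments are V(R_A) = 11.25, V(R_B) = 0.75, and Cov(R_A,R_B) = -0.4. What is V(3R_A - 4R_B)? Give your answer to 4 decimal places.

V(3R_A - 4R_B) = (3)²·V(R_A) + (-4)²·V(R_B) + 2·(3)·(-4)·Cov(R_A,R_B)
= 9·11.25 + 16·0.75 + -24·-0.4 = 122.85

122.8500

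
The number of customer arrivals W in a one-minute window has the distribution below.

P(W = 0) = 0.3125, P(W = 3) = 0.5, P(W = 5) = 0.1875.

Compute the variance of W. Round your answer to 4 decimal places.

3.2461

E[W] = (0)(0.3125) + (3)(0.5) + (5)(0.1875) = 2.4375
E[W²] = (0)²(0.3125) + (3)²(0.5) + (5)²(0.1875) = 9.1875
Var(W) = E[W²] − (E[W])² = 9.1875 − (2.4375)² = 3.24609375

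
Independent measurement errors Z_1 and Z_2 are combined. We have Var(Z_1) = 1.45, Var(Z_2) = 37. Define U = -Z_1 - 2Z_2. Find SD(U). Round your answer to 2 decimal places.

12.22

By independence, Var(U) = (-1)²Var(Z_1) + (-2)²Var(Z_2)
= (-1)²·1.45 + (-2)²·37 = 149.45
SD(U) = √149.45 ≈ 12.22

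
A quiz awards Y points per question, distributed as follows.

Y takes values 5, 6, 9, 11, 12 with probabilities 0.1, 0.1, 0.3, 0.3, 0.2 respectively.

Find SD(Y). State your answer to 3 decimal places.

E[Y] = (5)(0.1) + (6)(0.1) + (9)(0.3) + (11)(0.3) + (12)(0.2) = 9.5
E[Y²] = (5)²(0.1) + (6)²(0.1) + (9)²(0.3) + (11)²(0.3) + (12)²(0.2) = 95.5
Var(Y) = E[Y²] − (E[Y])² = 95.5 − (9.5)² = 5.25
SD(Y) = √5.25 ≈ 2.291

2.291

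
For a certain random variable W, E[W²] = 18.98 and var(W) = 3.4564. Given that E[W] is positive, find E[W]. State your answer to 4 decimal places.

(E[W])² = E[W²] − var(W) = 18.98 − 3.4564 = 15.5236
E[W] = √15.5236 = 3.94

3.9400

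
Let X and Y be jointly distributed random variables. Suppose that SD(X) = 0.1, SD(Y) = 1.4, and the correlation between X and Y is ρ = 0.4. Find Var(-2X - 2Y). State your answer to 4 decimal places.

8.3280

Var(X) = (0.1)² = 0.01;  Var(Y) = (1.4)² = 1.96
Cov(X,Y) = ρ·SD(X)·SD(Y) = 0.4·0.1·1.4 = 0.056
Var(-2X - 2Y) = (-2)²·Var(X) + (-2)²·Var(Y) + 2·(-2)·(-2)·Cov(X,Y)
= 4·0.01 + 4·1.96 + 8·0.056 = 8.328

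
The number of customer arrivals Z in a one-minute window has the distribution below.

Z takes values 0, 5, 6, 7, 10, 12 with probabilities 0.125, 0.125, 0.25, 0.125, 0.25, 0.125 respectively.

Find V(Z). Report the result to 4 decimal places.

E[Z] = (0)(0.125) + (5)(0.125) + (6)(0.25) + (7)(0.125) + (10)(0.25) + (12)(0.125) = 7
E[Z²] = (0)²(0.125) + (5)²(0.125) + (6)²(0.25) + (7)²(0.125) + (10)²(0.25) + (12)²(0.125) = 61.25
V(Z) = E[Z²] − (E[Z])² = 61.25 − (7)² = 12.25

12.2500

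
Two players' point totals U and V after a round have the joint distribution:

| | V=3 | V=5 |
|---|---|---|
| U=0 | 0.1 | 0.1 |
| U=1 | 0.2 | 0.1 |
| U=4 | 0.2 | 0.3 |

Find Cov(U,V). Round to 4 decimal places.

E[U] = 2.3,  E[V] = 4
E[UV] = 9.5
Cov(U,V) = E[UV] − E[U]E[V] = 9.5 − (2.3)(4) = 0.3

0.3000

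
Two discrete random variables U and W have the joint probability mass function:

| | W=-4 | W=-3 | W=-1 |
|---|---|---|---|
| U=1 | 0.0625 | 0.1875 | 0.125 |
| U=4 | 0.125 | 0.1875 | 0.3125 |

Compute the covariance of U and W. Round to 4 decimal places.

0.2109

E[U] = 2.875,  E[W] = -2.3125
E[UW] = -6.4375
Cov(U,W) = E[UW] − E[U]E[W] = -6.4375 − (2.875)(-2.3125) = 0.2109375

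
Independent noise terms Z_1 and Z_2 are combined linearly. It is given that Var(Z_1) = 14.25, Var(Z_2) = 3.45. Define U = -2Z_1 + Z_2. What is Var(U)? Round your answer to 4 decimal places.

60.4500

By independence, Var(U) = (-2)²Var(Z_1) + (1)²Var(Z_2)
= (-2)²·14.25 + (1)²·3.45 = 60.45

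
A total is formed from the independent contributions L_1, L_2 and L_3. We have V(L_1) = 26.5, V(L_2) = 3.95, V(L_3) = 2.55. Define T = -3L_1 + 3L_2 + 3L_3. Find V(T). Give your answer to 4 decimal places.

By independence, V(T) = (-3)²V(L_1) + (3)²V(L_2) + (3)²V(L_3)
= (-3)²·26.5 + (3)²·3.95 + (3)²·2.55 = 297

297.0000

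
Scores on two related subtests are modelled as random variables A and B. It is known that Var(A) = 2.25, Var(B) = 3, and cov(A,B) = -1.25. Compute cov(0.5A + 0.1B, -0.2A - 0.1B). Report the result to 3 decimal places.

-0.168

cov(0.5A + 0.1B, -0.2A - 0.1B) = (0.5)(-0.2)Var(A) + (0.1)(-0.1)Var(B) + [(0.5)(-0.1) + (0.1)(-0.2)]cov(A,B)
= -0.1·2.25 + -0.01·3 + -0.07·-1.25 = -0.1675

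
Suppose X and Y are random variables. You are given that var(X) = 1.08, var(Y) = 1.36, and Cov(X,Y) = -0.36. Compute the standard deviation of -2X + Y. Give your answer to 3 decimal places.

2.668

var(-2X + Y) = (-2)²·var(X) + (1)²·var(Y) + 2·(-2)·(1)·Cov(X,Y)
= 4·1.08 + 1·1.36 + -4·-0.36 = 7.12
σ(-2X + Y) = √7.12 ≈ 2.668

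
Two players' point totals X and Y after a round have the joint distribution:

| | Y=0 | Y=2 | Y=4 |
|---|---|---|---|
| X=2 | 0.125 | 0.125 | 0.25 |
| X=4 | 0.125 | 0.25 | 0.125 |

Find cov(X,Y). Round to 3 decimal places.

-0.250

E[X] = 3,  E[Y] = 2.25
E[XY] = 6.5
cov(X,Y) = E[XY] − E[X]E[Y] = 6.5 − (3)(2.25) = -0.25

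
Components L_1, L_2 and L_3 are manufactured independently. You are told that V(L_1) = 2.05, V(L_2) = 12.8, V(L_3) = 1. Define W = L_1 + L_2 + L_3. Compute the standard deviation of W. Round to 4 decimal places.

3.9812

By independence, V(W) = (1)²V(L_1) + (1)²V(L_2) + (1)²V(L_3)
= (1)²·2.05 + (1)²·12.8 + (1)²·1 = 15.85
SD(W) = √15.85 ≈ 3.9812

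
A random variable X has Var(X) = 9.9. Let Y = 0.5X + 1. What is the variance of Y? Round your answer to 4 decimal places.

2.4750

Var(0.5X + 1) = (0.5)²·Var(X) = 0.25·9.9 = 2.475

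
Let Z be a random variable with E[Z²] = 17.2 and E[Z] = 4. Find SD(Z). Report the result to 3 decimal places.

1.095

Var(Z) = 17.2 − (4)² = 1.2
SD(Z) = √1.2 ≈ 1.095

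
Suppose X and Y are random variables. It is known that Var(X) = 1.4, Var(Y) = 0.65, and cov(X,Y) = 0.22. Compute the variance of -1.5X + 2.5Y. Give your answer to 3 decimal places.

5.563

Var(-1.5X + 2.5Y) = (-1.5)²·Var(X) + (2.5)²·Var(Y) + 2·(-1.5)·(2.5)·cov(X,Y)
= 2.25·1.4 + 6.25·0.65 + -7.5·0.22 = 5.5625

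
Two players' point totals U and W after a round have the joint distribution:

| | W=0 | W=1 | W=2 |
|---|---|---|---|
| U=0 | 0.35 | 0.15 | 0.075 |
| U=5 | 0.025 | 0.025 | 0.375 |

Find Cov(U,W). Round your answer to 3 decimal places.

E[U] = 2.125,  E[W] = 1.075
E[UW] = 3.875
Cov(U,W) = E[UW] − E[U]E[W] = 3.875 − (2.125)(1.075) = 1.590625

1.591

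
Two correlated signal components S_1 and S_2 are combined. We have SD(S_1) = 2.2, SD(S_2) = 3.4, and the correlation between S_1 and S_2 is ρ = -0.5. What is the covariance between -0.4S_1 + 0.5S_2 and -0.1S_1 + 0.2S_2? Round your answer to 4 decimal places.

1.8358

Var(S_1) = (2.2)² = 4.84;  Var(S_2) = (3.4)² = 11.56
cov(S_1,S_2) = ρ·SD(S_1)·SD(S_2) = -0.5·2.2·3.4 = -3.74
cov(-0.4S_1 + 0.5S_2, -0.1S_1 + 0.2S_2) = (-0.4)(-0.1)Var(S_1) + (0.5)(0.2)Var(S_2) + [(-0.4)(0.2) + (0.5)(-0.1)]cov(S_1,S_2)
= 0.04·4.84 + 0.1·11.56 + -0.13·-3.74 = 1.8358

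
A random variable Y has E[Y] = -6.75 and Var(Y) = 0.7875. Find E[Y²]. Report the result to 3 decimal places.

E[Y²] = Var(Y) + (E[Y])² = 0.7875 + (-6.75)² = 46.35

46.350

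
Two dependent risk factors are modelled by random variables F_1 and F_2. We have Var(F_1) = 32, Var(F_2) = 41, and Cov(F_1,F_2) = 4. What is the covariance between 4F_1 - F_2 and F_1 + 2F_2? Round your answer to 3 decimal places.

74.000

Cov(4F_1 - F_2, F_1 + 2F_2) = (4)(1)Var(F_1) + (-1)(2)Var(F_2) + [(4)(2) + (-1)(1)]Cov(F_1,F_2)
= 4·32 + -2·41 + 7·4 = 74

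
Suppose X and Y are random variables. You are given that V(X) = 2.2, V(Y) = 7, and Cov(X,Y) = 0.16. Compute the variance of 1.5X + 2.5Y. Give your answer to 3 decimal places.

V(1.5X + 2.5Y) = (1.5)²·V(X) + (2.5)²·V(Y) + 2·(1.5)·(2.5)·Cov(X,Y)
= 2.25·2.2 + 6.25·7 + 7.5·0.16 = 49.9

49.900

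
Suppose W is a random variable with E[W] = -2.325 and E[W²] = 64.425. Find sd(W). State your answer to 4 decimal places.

V(W) = 64.425 − (-2.325)² = 59.019375
sd(W) = √59.019375 ≈ 7.6824

7.6824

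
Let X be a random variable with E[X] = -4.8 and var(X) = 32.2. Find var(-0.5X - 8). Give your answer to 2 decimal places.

8.05

var(-0.5X - 8) = (-0.5)²·var(X) = 0.25·32.2 = 8.05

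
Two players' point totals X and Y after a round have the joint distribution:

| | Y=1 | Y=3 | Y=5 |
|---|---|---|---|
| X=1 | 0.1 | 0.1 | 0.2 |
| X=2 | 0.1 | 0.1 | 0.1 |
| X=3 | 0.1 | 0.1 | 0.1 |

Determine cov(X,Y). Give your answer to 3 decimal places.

E[X] = 1.9,  E[Y] = 3.2
E[XY] = 5.9
cov(X,Y) = E[XY] − E[X]E[Y] = 5.9 − (1.9)(3.2) = -0.18

-0.180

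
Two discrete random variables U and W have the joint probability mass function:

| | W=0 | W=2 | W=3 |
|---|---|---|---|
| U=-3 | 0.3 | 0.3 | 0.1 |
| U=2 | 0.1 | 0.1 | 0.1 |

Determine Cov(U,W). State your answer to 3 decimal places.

0.400

E[U] = -1.5,  E[W] = 1.4
E[UW] = -1.7
Cov(U,W) = E[UW] − E[U]E[W] = -1.7 − (-1.5)(1.4) = 0.4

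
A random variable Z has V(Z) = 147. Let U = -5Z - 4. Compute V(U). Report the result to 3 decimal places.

V(-5Z - 4) = (-5)²·V(Z) = 25·147 = 3675

3675.000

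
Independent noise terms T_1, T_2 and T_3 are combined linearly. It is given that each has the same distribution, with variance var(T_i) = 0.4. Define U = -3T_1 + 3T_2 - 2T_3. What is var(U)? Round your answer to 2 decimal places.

By independence, var(U) = (-3)²var(T_1) + (3)²var(T_2) + (-2)²var(T_3)
= (-3)²·0.4 + (3)²·0.4 + (-2)²·0.4 = 8.8

8.80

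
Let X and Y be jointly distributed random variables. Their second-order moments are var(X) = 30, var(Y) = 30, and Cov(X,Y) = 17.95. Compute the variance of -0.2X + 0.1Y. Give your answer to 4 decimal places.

var(-0.2X + 0.1Y) = (-0.2)²·var(X) + (0.1)²·var(Y) + 2·(-0.2)·(0.1)·Cov(X,Y)
= 0.04·30 + 0.01·30 + -0.04·17.95 = 0.782

0.7820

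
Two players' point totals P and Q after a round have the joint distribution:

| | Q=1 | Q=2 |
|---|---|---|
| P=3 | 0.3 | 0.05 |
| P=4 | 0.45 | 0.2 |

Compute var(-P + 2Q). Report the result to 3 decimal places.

0.828

E[P] = 3.65,  E[Q] = 1.25,  E[PQ] = 4.6
var(P) = 13.55 − (3.65)² = 0.2275;  var(Q) = 1.75 − (1.25)² = 0.1875
Cov(P,Q) = 4.6 − (3.65)(1.25) = 0.0375
var(-P + 2Q) = (-1)²·0.2275 + (2)²·0.1875 + 2·(-1)·(2)·0.0375 = 0.8275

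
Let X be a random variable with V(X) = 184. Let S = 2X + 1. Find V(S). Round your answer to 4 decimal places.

V(2X + 1) = (2)²·V(X) = 4·184 = 736

736.0000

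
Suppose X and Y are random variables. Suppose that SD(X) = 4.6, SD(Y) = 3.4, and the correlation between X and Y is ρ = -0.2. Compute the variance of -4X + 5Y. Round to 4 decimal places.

V(X) = (4.6)² = 21.16;  V(Y) = (3.4)² = 11.56
cov(X,Y) = ρ·SD(X)·SD(Y) = -0.2·4.6·3.4 = -3.128
V(-4X + 5Y) = (-4)²·V(X) + (5)²·V(Y) + 2·(-4)·(5)·cov(X,Y)
= 16·21.16 + 25·11.56 + -40·-3.128 = 752.68

752.6800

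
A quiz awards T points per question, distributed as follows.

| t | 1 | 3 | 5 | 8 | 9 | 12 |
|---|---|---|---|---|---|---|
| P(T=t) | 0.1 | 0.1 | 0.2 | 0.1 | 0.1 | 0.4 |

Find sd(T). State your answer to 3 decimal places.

E[T] = (1)(0.1) + (3)(0.1) + (5)(0.2) + (8)(0.1) + (9)(0.1) + (12)(0.4) = 7.9
E[T²] = (1)²(0.1) + (3)²(0.1) + (5)²(0.2) + (8)²(0.1) + (9)²(0.1) + (12)²(0.4) = 78.1
V(T) = E[T²] − (E[T])² = 78.1 − (7.9)² = 15.69
sd(T) = √15.69 ≈ 3.961

3.961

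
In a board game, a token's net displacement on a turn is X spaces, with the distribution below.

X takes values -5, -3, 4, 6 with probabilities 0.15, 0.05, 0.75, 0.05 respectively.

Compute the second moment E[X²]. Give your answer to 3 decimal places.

E[X²] = (-5)²(0.15) + (-3)²(0.05) + (4)²(0.75) + (6)²(0.05) = 18

18.000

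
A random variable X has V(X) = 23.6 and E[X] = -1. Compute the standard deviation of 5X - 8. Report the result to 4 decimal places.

V(5X - 8) = (5)²·23.6 = 590
SD(5X - 8) = √590 ≈ 24.2899

24.2899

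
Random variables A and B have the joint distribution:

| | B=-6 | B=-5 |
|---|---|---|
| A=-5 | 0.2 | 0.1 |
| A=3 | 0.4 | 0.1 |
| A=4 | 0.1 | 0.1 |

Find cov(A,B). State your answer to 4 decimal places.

E[A] = 0.8,  E[B] = -5.7
E[AB] = -4.6
cov(A,B) = E[AB] − E[A]E[B] = -4.6 − (0.8)(-5.7) = -0.04

-0.0400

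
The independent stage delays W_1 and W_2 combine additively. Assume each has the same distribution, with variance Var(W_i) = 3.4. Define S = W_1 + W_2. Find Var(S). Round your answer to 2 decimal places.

6.80

By independence, Var(S) = (1)²Var(W_1) + (1)²Var(W_2)
= (1)²·3.4 + (1)²·3.4 = 6.8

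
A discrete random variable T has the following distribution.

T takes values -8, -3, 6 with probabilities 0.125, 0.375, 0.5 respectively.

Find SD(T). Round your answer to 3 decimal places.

5.349

E[T] = (-8)(0.125) + (-3)(0.375) + (6)(0.5) = 0.875
E[T²] = (-8)²(0.125) + (-3)²(0.375) + (6)²(0.5) = 29.375
V(T) = E[T²] − (E[T])² = 29.375 − (0.875)² = 28.609375
SD(T) = √28.609375 ≈ 5.349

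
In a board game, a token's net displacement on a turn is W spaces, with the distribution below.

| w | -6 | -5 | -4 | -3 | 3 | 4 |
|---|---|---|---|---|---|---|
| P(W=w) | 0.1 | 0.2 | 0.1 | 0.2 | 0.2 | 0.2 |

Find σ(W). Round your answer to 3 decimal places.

3.945

E[W] = (-6)(0.1) + (-5)(0.2) + (-4)(0.1) + (-3)(0.2) + (3)(0.2) + (4)(0.2) = -1.2
E[W²] = (-6)²(0.1) + (-5)²(0.2) + (-4)²(0.1) + (-3)²(0.2) + (3)²(0.2) + (4)²(0.2) = 17
Var(W) = E[W²] − (E[W])² = 17 − (-1.2)² = 15.56
σ(W) = √15.56 ≈ 3.945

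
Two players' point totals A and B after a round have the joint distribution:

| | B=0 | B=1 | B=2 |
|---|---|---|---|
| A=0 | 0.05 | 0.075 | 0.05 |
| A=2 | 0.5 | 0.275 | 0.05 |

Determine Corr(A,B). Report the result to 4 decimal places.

-0.3098

E[A] = 1.65,  E[B] = 0.55
E[AB] = 0.75
Cov(A,B) = E[AB] − E[A]E[B] = 0.75 − (1.65)(0.55) = -0.1575
V(A) = 0.5775,  V(B) = 0.4475
ρ = -0.1575 / √(0.5775·0.4475) ≈ -0.3098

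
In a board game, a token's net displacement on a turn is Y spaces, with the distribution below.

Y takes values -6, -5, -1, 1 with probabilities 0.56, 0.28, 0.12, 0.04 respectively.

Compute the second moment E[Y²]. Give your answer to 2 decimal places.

27.32

E[Y²] = (-6)²(0.56) + (-5)²(0.28) + (-1)²(0.12) + (1)²(0.04) = 27.32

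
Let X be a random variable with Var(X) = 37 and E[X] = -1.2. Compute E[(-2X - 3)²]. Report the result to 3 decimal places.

148.360

E[-2X - 3] = -2·-1.2 − 3 = -0.6
Var(-2X - 3) = (-2)²·37 = 148
E[(-2X - 3)²] = Var((-2X - 3)) + (E[(-2X - 3)])² = 148 + (-0.6)² = 148.36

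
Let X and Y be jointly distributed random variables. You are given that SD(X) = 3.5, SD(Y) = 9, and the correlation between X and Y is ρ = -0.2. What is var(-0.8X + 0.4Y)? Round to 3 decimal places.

24.832

var(X) = (3.5)² = 12.25;  var(Y) = (9)² = 81
Cov(X,Y) = ρ·SD(X)·SD(Y) = -0.2·3.5·9 = -6.3
var(-0.8X + 0.4Y) = (-0.8)²·var(X) + (0.4)²·var(Y) + 2·(-0.8)·(0.4)·Cov(X,Y)
= 0.64·12.25 + 0.16·81 + -0.64·-6.3 = 24.832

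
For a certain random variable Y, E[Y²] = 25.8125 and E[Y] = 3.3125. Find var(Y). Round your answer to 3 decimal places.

var(Y) = 25.8125 − (3.3125)² = 14.83984375

14.840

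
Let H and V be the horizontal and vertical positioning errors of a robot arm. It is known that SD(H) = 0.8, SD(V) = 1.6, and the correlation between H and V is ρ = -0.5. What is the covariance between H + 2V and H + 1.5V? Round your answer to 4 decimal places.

var(H) = (0.8)² = 0.64;  var(V) = (1.6)² = 2.56
Cov(H,V) = ρ·SD(H)·SD(V) = -0.5·0.8·1.6 = -0.64
Cov(H + 2V, H + 1.5V) = (1)(1)var(H) + (2)(1.5)var(V) + [(1)(1.5) + (2)(1)]Cov(H,V)
= 1·0.64 + 3·2.56 + 3.5·-0.64 = 6.08

6.0800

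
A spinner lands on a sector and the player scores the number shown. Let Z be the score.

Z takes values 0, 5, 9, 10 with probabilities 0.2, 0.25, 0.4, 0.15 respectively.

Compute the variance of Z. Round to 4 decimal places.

13.3275

E[Z] = (0)(0.2) + (5)(0.25) + (9)(0.4) + (10)(0.15) = 6.35
E[Z²] = (0)²(0.2) + (5)²(0.25) + (9)²(0.4) + (10)²(0.15) = 53.65
Var(Z) = E[Z²] − (E[Z])² = 53.65 − (6.35)² = 13.3275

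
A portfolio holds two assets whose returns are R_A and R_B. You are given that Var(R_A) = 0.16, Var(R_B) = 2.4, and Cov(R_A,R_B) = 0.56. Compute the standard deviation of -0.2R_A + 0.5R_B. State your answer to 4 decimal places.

Var(-0.2R_A + 0.5R_B) = (-0.2)²·Var(R_A) + (0.5)²·Var(R_B) + 2·(-0.2)·(0.5)·Cov(R_A,R_B)
= 0.04·0.16 + 0.25·2.4 + -0.2·0.56 = 0.4944
σ(-0.2R_A + 0.5R_B) = √0.4944 ≈ 0.7031

0.7031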